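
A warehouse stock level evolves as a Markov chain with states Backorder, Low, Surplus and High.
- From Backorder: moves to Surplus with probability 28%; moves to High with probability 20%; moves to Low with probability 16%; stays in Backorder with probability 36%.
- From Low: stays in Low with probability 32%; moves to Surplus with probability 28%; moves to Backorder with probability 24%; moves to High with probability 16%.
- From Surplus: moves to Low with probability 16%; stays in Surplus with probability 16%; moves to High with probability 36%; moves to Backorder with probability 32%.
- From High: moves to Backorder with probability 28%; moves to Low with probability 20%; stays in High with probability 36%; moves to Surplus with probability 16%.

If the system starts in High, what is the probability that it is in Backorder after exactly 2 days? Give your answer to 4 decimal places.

0.3008

Propagate the distribution vector 2 days from High.
After 0 days: (0.0000, 0.0000, 0.0000, 1.0000)
After 1 day: (0.2800, 0.2000, 0.1600, 0.3600)
After 2 days: (0.3008, 0.2064, 0.2176, 0.2752)
P(in Backorder after 2 days) = 0.3008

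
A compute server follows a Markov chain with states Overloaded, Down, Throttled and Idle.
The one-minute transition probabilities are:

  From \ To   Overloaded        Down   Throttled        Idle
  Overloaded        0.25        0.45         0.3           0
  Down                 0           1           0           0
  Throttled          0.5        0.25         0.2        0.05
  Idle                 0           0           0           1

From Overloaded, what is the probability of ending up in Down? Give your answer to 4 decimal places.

Let h(s) be the probability of absorption at Down starting from transient state s. Then h(Down) = 1 and h(Idle) = 0. By first-step analysis:
h(Overloaded) = 0.25·h(Overloaded) + 0.45·1 + 0.3·h(Throttled)
h(Throttled) = 0.5·h(Overloaded) + 0.25·1 + 0.2·h(Throttled) + 0.05·0
Solving: h(Overloaded) = 0.9667, h(Throttled) = 0.9167.
Starting from Overloaded, the probability is 0.9667.

0.9667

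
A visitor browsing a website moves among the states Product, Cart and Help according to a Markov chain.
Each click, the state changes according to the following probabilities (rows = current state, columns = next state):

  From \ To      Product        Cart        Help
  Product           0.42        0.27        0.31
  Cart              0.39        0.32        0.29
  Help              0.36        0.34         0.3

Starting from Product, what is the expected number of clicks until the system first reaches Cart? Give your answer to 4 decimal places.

3.4307

Let t(s) be the expected number of clicks to first reach Cart from state s, with t(Cart) = 0. Conditioning on the first click:
t(Product) = 1 + 0.42·t(Product) + 0.31·t(Help)
t(Help) = 1 + 0.36·t(Product) + 0.3·t(Help)
Solving: t(Product) = 3.4307, t(Help) = 3.1929.
Expected clicks from Product to Cart: 3.4307.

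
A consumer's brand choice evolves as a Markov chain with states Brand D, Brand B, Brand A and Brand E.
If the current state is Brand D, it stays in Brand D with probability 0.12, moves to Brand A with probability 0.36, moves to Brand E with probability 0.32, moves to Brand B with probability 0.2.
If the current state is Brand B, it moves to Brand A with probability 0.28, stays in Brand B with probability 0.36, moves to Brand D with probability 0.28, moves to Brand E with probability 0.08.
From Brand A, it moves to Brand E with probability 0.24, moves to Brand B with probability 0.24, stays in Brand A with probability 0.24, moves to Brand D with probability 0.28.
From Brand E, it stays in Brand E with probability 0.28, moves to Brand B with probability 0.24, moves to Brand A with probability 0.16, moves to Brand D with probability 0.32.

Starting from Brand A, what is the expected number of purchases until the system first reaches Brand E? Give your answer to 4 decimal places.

Let t(s) be the expected number of purchases to first reach Brand E from state s, with t(Brand E) = 0. Conditioning on the first purchase:
t(Brand D) = 1 + 0.12·t(Brand D) + 0.2·t(Brand B) + 0.36·t(Brand A)
t(Brand B) = 1 + 0.28·t(Brand D) + 0.36·t(Brand B) + 0.28·t(Brand A)
t(Brand A) = 1 + 0.28·t(Brand D) + 0.24·t(Brand B) + 0.24·t(Brand A)
Solving: t(Brand D) = 4.2532, t(Brand B) = 5.4354, t(Brand A) = 4.5992.
Expected purchases from Brand A to Brand E: 4.5992.

4.5992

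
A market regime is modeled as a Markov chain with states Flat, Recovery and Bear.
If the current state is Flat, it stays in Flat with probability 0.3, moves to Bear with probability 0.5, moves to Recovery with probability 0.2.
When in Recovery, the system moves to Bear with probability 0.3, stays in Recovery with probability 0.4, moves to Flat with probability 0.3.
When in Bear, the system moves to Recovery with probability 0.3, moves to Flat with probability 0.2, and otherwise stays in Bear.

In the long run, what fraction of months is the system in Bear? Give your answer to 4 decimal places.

0.4390

Let the stationary distribution be π with π = πP and π_1 + π_2 + π_3 = 1.
π_1 = 0.3·π_1 + 0.3·π_2 + 0.2·π_3
π_2 = 0.2·π_1 + 0.4·π_2 + 0.3·π_3
Solving with the normalization constraint gives π = (0.2561, 0.3049, 0.4390).
So the stationary probability of Bear is 0.4390.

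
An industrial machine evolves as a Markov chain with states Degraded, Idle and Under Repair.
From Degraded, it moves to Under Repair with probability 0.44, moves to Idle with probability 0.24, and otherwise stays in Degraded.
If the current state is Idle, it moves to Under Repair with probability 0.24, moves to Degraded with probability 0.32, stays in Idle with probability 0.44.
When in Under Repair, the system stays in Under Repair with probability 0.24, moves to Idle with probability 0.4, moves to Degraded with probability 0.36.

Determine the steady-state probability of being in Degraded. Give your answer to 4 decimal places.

0.3323

Let the stationary distribution be π with π = πP and π_1 + π_2 + π_3 = 1.
π_1 = 0.32·π_1 + 0.32·π_2 + 0.36·π_3
π_2 = 0.24·π_1 + 0.44·π_2 + 0.4·π_3
Solving with the normalization constraint gives π = (0.3323, 0.3613, 0.3065).
So the stationary probability of Degraded is 0.3323.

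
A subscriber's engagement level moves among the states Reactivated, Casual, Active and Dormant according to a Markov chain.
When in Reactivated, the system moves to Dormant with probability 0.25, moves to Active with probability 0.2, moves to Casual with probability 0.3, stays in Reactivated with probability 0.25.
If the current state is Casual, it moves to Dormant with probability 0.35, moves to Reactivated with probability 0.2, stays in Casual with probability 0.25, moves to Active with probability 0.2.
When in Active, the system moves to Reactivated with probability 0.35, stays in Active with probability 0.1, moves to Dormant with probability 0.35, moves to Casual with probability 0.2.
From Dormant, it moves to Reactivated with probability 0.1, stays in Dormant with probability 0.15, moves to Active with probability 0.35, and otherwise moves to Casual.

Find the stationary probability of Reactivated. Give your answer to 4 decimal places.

0.2163

Let the stationary distribution be π with π = πP and π_1 + π_2 + π_3 + π_4 = 1.
π_1 = 0.25·π_1 + 0.2·π_2 + 0.35·π_3 + 0.1·π_4
π_2 = 0.3·π_1 + 0.25·π_2 + 0.2·π_3 + 0.4·π_4
π_3 = 0.2·π_1 + 0.2·π_2 + 0.1·π_3 + 0.35·π_4
Solving with the normalization constraint gives π = (0.2163, 0.2909, 0.2191, 0.2736).
So the stationary probability of Reactivated is 0.2163.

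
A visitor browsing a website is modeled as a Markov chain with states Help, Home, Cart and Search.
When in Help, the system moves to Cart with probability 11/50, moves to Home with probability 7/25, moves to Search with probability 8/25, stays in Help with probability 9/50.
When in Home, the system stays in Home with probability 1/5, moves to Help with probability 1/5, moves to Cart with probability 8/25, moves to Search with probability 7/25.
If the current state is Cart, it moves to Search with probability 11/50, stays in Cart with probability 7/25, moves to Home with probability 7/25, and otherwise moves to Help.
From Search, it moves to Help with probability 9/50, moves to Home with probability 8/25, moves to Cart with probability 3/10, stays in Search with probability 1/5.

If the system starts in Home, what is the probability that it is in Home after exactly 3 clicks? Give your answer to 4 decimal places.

0.2678

Propagate the distribution vector 3 clicks from Home.
After 0 clicks: (0.0000, 1.0000, 0.0000, 0.0000)
After 1 click: (0.2000, 0.2000, 0.3200, 0.2800)
After 2 clicks: (0.1968, 0.2752, 0.2816, 0.2464)
After 3 clicks: (0.1968, 0.2678, 0.2841, 0.2513)
P(in Home after 3 clicks) = 0.2678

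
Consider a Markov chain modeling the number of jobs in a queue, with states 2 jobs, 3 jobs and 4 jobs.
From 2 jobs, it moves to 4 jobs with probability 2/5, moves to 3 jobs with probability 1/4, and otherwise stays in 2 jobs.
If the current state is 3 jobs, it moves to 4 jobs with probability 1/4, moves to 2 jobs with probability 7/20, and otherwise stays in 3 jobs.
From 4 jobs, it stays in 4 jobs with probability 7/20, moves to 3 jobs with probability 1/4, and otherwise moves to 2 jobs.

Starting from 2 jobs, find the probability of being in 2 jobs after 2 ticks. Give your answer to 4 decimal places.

0.3700

Sum over the intermediate state after 1 tick:
P = P(2 jobs→2 jobs)·P(2 jobs→2 jobs) + P(2 jobs→3 jobs)·P(3 jobs→2 jobs) + P(2 jobs→4 jobs)·P(4 jobs→2 jobs)
  = 0.35×0.35 + 0.25×0.35 + 0.4×0.4
  = 0.1225 + 0.0875 + 0.1600 = 0.3700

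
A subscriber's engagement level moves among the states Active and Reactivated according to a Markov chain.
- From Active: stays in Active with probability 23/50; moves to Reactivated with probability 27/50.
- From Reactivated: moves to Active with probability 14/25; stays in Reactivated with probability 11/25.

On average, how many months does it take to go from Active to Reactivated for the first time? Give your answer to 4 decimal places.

Let t(s) be the expected number of months to first reach Reactivated from state s, with t(Reactivated) = 0. Conditioning on the first month:
t(Active) = 1 + 0.46·t(Active)
Solving: t(Active) = 1.8519.
Expected months from Active to Reactivated: 1.8519.

1.8519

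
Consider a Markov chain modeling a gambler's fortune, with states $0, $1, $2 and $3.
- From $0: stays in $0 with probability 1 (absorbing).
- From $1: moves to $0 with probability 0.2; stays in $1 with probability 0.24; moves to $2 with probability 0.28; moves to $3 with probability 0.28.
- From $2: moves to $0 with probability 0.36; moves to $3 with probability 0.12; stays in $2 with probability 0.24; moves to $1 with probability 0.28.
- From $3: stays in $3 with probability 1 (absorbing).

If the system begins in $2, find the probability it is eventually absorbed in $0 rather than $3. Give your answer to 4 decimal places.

0.6603

Let h(s) be the probability of absorption at $0 starting from transient state s. Then h($0) = 1 and h($3) = 0. By first-step analysis:
h($1) = 0.2·1 + 0.24·h($1) + 0.28·h($2) + 0.28·0
h($2) = 0.36·1 + 0.28·h($1) + 0.24·h($2) + 0.12·0
Solving: h($1) = 0.5064, h($2) = 0.6603.
Starting from $2, the probability is 0.6603.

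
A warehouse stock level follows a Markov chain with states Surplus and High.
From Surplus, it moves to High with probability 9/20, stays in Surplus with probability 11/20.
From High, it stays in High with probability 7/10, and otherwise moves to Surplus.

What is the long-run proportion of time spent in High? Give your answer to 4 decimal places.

Let the stationary distribution be π with π = πP and π_1 + π_2 = 1.
π_1 = 0.55·π_1 + 0.3·π_2
Solving with the normalization constraint gives π = (0.4000, 0.6000).
So the stationary probability of High is 0.6000.

0.6000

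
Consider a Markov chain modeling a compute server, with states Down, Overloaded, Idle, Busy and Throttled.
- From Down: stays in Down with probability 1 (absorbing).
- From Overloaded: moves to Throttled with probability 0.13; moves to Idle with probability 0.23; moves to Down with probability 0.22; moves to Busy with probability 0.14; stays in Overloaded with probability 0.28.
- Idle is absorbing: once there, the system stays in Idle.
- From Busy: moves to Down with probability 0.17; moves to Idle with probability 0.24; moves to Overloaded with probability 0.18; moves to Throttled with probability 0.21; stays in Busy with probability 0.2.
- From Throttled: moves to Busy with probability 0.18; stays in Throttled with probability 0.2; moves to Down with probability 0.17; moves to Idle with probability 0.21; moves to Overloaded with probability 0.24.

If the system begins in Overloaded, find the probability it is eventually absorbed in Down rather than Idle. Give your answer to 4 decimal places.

Let h(s) be the probability of absorption at Down starting from transient state s. Then h(Down) = 1 and h(Idle) = 0. By first-step analysis:
h(Overloaded) = 0.22·1 + 0.28·h(Overloaded) + 0.23·0 + 0.14·h(Busy) + 0.13·h(Throttled)
h(Busy) = 0.17·1 + 0.18·h(Overloaded) + 0.24·0 + 0.2·h(Busy) + 0.21·h(Throttled)
h(Throttled) = 0.17·1 + 0.24·h(Overloaded) + 0.21·0 + 0.18·h(Busy) + 0.2·h(Throttled)
Solving: h(Overloaded) = 0.4724, h(Busy) = 0.4376, h(Throttled) = 0.4527.
Starting from Overloaded, the probability is 0.4724.

0.4724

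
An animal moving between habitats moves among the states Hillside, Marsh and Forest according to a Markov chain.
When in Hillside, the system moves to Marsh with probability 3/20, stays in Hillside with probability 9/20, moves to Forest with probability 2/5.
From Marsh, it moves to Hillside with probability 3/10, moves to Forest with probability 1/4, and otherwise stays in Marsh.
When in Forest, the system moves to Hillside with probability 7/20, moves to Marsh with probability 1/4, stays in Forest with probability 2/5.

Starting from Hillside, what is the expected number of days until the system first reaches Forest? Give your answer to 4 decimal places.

2.7184

Let t(s) be the expected number of days to first reach Forest from state s, with t(Forest) = 0. Conditioning on the first day:
t(Hillside) = 1 + 0.45·t(Hillside) + 0.15·t(Marsh)
t(Marsh) = 1 + 0.3·t(Hillside) + 0.45·t(Marsh)
Solving: t(Hillside) = 2.7184, t(Marsh) = 3.3010.
Expected days from Hillside to Forest: 2.7184.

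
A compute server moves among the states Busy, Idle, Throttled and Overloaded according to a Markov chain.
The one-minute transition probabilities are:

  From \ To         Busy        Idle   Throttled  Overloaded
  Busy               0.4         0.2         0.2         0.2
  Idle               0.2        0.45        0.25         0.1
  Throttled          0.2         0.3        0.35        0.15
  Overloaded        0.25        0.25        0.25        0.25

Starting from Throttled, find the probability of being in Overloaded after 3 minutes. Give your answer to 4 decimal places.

Propagate the distribution vector 3 minutes from Throttled.
After 0 minutes: (0.0000, 0.0000, 1.0000, 0.0000)
After 1 minute: (0.2000, 0.3000, 0.3500, 0.1500)
After 2 minutes: (0.2475, 0.3175, 0.2750, 0.1600)
After 3 minutes: (0.2575, 0.3149, 0.2651, 0.1625)
P(in Overloaded after 3 minutes) = 0.1625

0.1625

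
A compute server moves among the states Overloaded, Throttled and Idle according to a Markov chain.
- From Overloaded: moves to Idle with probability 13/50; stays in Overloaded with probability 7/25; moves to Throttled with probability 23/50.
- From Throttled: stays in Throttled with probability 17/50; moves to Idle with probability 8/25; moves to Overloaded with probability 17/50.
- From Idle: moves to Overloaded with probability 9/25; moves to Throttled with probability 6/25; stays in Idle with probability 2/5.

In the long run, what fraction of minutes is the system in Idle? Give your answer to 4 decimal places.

0.3265

Let the stationary distribution be π with π = πP and π_1 + π_2 + π_3 = 1.
π_1 = 0.28·π_1 + 0.34·π_2 + 0.36·π_3
π_2 = 0.46·π_1 + 0.34·π_2 + 0.24·π_3
Solving with the normalization constraint gives π = (0.3269, 0.3466, 0.3265).
So the stationary probability of Idle is 0.3265.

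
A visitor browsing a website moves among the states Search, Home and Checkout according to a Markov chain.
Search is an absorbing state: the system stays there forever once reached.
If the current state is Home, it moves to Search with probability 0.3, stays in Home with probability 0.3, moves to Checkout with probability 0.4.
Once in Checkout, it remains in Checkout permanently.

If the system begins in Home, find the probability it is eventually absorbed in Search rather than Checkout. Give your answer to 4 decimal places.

Let h(s) be the probability of absorption at Search starting from transient state s. Then h(Search) = 1 and h(Checkout) = 0. By first-step analysis:
h(Home) = 0.3·1 + 0.3·h(Home) + 0.4·0
Solving: h(Home) = 0.4286.
Starting from Home, the probability is 0.4286.

0.4286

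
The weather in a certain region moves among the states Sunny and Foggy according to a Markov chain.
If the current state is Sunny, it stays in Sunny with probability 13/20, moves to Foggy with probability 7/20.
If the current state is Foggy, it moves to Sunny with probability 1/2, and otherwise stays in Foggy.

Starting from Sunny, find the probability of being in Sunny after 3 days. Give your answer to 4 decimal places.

0.5896

Propagate the distribution vector 3 days from Sunny.
After 0 days: (1.0000, 0.0000)
After 1 day: (0.6500, 0.3500)
After 2 days: (0.5975, 0.4025)
After 3 days: (0.5896, 0.4104)
P(in Sunny after 3 days) = 0.5896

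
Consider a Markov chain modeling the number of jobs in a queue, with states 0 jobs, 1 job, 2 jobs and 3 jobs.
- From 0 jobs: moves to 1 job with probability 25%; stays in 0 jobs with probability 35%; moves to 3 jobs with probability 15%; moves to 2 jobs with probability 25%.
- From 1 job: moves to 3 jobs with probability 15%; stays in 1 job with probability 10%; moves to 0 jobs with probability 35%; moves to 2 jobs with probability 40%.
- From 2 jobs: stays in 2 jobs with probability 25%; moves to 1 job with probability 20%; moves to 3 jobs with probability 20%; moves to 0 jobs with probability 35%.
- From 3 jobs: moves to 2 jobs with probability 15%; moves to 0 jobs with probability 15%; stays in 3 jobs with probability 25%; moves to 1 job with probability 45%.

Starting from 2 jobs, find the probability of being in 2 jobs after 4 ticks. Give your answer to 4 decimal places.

0.2673

Propagate the distribution vector 4 ticks from 2 jobs.
After 0 ticks: (0.0000, 0.0000, 1.0000, 0.0000)
After 1 tick: (0.3500, 0.2000, 0.2500, 0.2000)
After 2 ticks: (0.3100, 0.2475, 0.2600, 0.1825)
After 3 ticks: (0.3135, 0.2364, 0.2689, 0.1813)
After 4 ticks: (0.3138, 0.2374, 0.2673, 0.1816)
P(in 2 jobs after 4 ticks) = 0.2673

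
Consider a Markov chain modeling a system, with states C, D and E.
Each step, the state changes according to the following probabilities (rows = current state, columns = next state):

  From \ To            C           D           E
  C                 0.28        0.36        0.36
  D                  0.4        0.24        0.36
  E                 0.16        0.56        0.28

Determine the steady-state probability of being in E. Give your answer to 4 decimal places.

Let the stationary distribution be π with π = πP and π_1 + π_2 + π_3 = 1.
π_1 = 0.28·π_1 + 0.4·π_2 + 0.16·π_3
π_2 = 0.36·π_1 + 0.24·π_2 + 0.56·π_3
Solving with the normalization constraint gives π = (0.2857, 0.3810, 0.3333).
So the stationary probability of E is 0.3333.

0.3333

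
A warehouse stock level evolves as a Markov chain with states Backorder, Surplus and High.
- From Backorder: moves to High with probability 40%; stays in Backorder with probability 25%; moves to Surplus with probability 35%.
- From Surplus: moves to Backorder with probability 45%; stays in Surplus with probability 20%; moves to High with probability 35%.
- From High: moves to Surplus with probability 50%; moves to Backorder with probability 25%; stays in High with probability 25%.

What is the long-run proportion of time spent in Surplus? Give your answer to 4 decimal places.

0.3477

Let the stationary distribution be π with π = πP and π_1 + π_2 + π_3 = 1.
π_1 = 0.25·π_1 + 0.45·π_2 + 0.25·π_3
π_2 = 0.35·π_1 + 0.2·π_2 + 0.5·π_3
Solving with the normalization constraint gives π = (0.3195, 0.3477, 0.3327).
So the stationary probability of Surplus is 0.3477.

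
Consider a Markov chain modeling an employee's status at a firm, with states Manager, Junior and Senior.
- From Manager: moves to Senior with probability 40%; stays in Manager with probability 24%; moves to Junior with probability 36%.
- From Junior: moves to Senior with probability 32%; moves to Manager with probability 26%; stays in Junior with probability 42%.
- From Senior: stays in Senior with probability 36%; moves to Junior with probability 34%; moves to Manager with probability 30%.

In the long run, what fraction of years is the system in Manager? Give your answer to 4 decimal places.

Let the stationary distribution be π with π = πP and π_1 + π_2 + π_3 = 1.
π_1 = 0.24·π_1 + 0.26·π_2 + 0.3·π_3
π_2 = 0.36·π_1 + 0.42·π_2 + 0.34·π_3
Solving with the normalization constraint gives π = (0.2689, 0.3754, 0.3557).
So the stationary probability of Manager is 0.2689.

0.2689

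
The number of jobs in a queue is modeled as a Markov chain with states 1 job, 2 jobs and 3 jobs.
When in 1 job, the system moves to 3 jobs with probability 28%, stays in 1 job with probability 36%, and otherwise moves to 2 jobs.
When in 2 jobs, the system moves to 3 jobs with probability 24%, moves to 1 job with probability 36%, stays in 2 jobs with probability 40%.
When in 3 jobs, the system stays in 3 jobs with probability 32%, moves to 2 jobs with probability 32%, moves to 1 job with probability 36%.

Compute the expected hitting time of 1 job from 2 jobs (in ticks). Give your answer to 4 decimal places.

2.7778

Let t(s) be the expected number of ticks to first reach 1 job from state s, with t(1 job) = 0. Conditioning on the first tick:
t(2 jobs) = 1 + 0.4·t(2 jobs) + 0.24·t(3 jobs)
t(3 jobs) = 1 + 0.32·t(2 jobs) + 0.32·t(3 jobs)
Solving: t(2 jobs) = 2.7778, t(3 jobs) = 2.7778.
Expected ticks from 2 jobs to 1 job: 2.7778.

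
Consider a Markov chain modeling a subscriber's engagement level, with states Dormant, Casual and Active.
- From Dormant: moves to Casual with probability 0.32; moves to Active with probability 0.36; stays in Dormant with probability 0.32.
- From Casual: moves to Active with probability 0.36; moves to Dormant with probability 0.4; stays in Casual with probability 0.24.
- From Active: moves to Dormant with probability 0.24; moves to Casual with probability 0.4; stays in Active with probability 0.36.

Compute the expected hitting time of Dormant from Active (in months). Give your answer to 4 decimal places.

Let t(s) be the expected number of months to first reach Dormant from state s, with t(Dormant) = 0. Conditioning on the first month:
t(Casual) = 1 + 0.24·t(Casual) + 0.36·t(Active)
t(Active) = 1 + 0.4·t(Casual) + 0.36·t(Active)
Solving: t(Casual) = 2.9206, t(Active) = 3.3879.
Expected months from Active to Dormant: 3.3879.

3.3879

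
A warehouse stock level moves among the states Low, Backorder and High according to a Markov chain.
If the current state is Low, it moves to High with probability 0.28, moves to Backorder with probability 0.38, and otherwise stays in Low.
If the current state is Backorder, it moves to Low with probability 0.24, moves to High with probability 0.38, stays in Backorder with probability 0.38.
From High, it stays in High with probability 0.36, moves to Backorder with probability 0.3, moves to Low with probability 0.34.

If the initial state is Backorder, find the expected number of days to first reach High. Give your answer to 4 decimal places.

2.8302

Let t(s) be the expected number of days to first reach High from state s, with t(High) = 0. Conditioning on the first day:
t(Low) = 1 + 0.34·t(Low) + 0.38·t(Backorder)
t(Backorder) = 1 + 0.24·t(Low) + 0.38·t(Backorder)
Solving: t(Low) = 3.1447, t(Backorder) = 2.8302.
Expected days from Backorder to High: 2.8302.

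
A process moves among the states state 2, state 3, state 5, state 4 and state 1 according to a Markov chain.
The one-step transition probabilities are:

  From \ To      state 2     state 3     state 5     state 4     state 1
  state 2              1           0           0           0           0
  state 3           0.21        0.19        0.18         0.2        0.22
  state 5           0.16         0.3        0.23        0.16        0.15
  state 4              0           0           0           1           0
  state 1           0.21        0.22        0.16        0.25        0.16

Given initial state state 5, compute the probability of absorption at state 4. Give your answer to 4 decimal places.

Let h(s) be the probability of absorption at state 4 starting from transient state s. Then h(state 4) = 1 and h(state 2) = 0. By first-step analysis:
h(state 3) = 0.21·0 + 0.19·h(state 3) + 0.18·h(state 5) + 0.2·1 + 0.22·h(state 1)
h(state 5) = 0.16·0 + 0.3·h(state 3) + 0.23·h(state 5) + 0.16·1 + 0.15·h(state 1)
h(state 1) = 0.21·0 + 0.22·h(state 3) + 0.16·h(state 5) + 0.25·1 + 0.16·h(state 1)
Solving: h(state 3) = 0.5020, h(state 5) = 0.5057, h(state 1) = 0.5254.
Starting from state 5, the probability is 0.5057.

0.5057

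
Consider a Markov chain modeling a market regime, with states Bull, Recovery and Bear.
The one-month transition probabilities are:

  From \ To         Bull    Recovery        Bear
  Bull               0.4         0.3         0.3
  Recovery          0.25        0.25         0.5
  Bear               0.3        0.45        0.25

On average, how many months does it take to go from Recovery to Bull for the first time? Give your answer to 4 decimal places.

3.7037

Let t(s) be the expected number of months to first reach Bull from state s, with t(Bull) = 0. Conditioning on the first month:
t(Recovery) = 1 + 0.25·t(Recovery) + 0.5·t(Bear)
t(Bear) = 1 + 0.45·t(Recovery) + 0.25·t(Bear)
Solving: t(Recovery) = 3.7037, t(Bear) = 3.5556.
Expected months from Recovery to Bull: 3.7037.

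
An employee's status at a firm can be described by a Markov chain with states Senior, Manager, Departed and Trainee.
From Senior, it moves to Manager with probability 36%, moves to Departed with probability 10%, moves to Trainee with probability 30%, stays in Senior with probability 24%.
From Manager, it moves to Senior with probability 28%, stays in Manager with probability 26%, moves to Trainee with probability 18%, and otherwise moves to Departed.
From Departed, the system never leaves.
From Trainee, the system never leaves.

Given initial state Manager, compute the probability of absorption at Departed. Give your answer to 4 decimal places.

Let h(s) be the probability of absorption at Departed starting from transient state s. Then h(Departed) = 1 and h(Trainee) = 0. By first-step analysis:
h(Senior) = 0.24·h(Senior) + 0.36·h(Manager) + 0.1·1 + 0.3·0
h(Manager) = 0.28·h(Senior) + 0.26·h(Manager) + 0.28·1 + 0.18·0
Solving: h(Senior) = 0.3787, h(Manager) = 0.5217.
Starting from Manager, the probability is 0.5217.

0.5217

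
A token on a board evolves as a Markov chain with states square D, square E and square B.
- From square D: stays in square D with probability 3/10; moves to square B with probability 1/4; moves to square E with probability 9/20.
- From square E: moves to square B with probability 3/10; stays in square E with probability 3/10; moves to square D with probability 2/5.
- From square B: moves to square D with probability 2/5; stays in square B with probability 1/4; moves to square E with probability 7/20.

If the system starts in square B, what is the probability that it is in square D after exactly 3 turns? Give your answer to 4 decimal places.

Propagate the distribution vector 3 turns from square B.
After 0 turns: (0.0000, 0.0000, 1.0000)
After 1 turn: (0.4000, 0.3500, 0.2500)
After 2 turns: (0.3600, 0.3725, 0.2675)
After 3 turns: (0.3640, 0.3674, 0.2686)
P(in square D after 3 turns) = 0.3640

0.3640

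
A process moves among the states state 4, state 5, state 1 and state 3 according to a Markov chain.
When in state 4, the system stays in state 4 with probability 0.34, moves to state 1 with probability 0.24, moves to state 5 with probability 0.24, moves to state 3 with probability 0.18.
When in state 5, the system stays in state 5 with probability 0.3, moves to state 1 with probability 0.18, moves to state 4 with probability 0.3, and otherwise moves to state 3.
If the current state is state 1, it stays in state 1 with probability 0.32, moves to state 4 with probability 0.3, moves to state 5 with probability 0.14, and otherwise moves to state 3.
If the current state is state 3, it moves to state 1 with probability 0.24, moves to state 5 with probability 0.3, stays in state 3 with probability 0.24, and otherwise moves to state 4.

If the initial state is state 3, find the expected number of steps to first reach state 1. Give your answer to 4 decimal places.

Let t(s) be the expected number of steps to first reach state 1 from state s, with t(state 1) = 0. Conditioning on the first step:
t(state 4) = 1 + 0.34·t(state 4) + 0.24·t(state 5) + 0.18·t(state 3)
t(state 5) = 1 + 0.3·t(state 4) + 0.3·t(state 5) + 0.22·t(state 3)
t(state 3) = 1 + 0.22·t(state 4) + 0.3·t(state 5) + 0.24·t(state 3)
Solving: t(state 4) = 4.4662, t(state 5) = 4.7521, t(state 3) = 4.4845.
Expected steps from state 3 to state 1: 4.4845.

4.4845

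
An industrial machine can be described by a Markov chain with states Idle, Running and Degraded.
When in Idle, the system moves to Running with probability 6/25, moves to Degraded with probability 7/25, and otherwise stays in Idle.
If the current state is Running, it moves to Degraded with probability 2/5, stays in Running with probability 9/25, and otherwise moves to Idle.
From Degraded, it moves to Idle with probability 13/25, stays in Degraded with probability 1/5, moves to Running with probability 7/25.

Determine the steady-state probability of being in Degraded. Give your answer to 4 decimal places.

Let the stationary distribution be π with π = πP and π_1 + π_2 + π_3 = 1.
π_1 = 0.48·π_1 + 0.24·π_2 + 0.52·π_3
π_2 = 0.24·π_1 + 0.36·π_2 + 0.28·π_3
Solving with the normalization constraint gives π = (0.4230, 0.2860, 0.2910).
So the stationary probability of Degraded is 0.2910.

0.2910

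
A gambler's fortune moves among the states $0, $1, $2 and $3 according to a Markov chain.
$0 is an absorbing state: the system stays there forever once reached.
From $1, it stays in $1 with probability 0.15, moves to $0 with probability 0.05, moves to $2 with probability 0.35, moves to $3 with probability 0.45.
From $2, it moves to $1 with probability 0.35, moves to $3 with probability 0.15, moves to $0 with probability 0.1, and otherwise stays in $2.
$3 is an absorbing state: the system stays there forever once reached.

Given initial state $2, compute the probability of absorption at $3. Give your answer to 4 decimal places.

0.7355

Let h(s) be the probability of absorption at $3 starting from transient state s. Then h($3) = 1 and h($0) = 0. By first-step analysis:
h($1) = 0.05·0 + 0.15·h($1) + 0.35·h($2) + 0.45·1
h($2) = 0.1·0 + 0.35·h($1) + 0.4·h($2) + 0.15·1
Solving: h($1) = 0.8323, h($2) = 0.7355.
Starting from $2, the probability is 0.7355.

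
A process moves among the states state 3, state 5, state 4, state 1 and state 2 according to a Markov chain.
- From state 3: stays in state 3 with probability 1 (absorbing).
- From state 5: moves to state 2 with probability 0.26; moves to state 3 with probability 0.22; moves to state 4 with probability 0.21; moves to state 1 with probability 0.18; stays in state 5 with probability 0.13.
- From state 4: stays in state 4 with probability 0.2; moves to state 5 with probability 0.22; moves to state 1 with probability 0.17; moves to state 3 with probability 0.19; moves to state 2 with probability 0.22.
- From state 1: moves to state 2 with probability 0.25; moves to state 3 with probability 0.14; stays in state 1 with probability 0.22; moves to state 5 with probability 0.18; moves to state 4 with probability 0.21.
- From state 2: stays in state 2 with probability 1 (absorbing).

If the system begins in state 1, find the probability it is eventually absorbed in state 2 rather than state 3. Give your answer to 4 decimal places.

0.5985

Let h(s) be the probability of absorption at state 2 starting from transient state s. Then h(state 2) = 1 and h(state 3) = 0. By first-step analysis:
h(state 5) = 0.22·0 + 0.13·h(state 5) + 0.21·h(state 4) + 0.18·h(state 1) + 0.26·1
h(state 4) = 0.19·0 + 0.22·h(state 5) + 0.2·h(state 4) + 0.17·h(state 1) + 0.22·1
h(state 1) = 0.14·0 + 0.18·h(state 5) + 0.21·h(state 4) + 0.22·h(state 1) + 0.25·1
Solving: h(state 5) = 0.5567, h(state 4) = 0.5553, h(state 1) = 0.5985.
Starting from state 1, the probability is 0.5985.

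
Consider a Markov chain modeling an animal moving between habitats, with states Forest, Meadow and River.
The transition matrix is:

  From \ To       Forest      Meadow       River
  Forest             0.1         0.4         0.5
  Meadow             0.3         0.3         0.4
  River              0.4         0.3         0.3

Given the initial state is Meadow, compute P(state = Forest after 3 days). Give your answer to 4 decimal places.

0.2830

Propagate the distribution vector 3 days from Meadow.
After 0 days: (0.0000, 1.0000, 0.0000)
After 1 day: (0.3000, 0.3000, 0.4000)
After 2 days: (0.2800, 0.3300, 0.3900)
After 3 days: (0.2830, 0.3280, 0.3890)
P(in Forest after 3 days) = 0.2830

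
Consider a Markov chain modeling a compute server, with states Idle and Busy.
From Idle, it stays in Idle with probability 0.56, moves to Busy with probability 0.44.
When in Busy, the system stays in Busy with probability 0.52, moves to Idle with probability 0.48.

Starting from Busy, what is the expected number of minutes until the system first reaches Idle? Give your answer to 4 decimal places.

2.0833

Let t(s) be the expected number of minutes to first reach Idle from state s, with t(Idle) = 0. Conditioning on the first minute:
t(Busy) = 1 + 0.52·t(Busy)
Solving: t(Busy) = 2.0833.
Expected minutes from Busy to Idle: 2.0833.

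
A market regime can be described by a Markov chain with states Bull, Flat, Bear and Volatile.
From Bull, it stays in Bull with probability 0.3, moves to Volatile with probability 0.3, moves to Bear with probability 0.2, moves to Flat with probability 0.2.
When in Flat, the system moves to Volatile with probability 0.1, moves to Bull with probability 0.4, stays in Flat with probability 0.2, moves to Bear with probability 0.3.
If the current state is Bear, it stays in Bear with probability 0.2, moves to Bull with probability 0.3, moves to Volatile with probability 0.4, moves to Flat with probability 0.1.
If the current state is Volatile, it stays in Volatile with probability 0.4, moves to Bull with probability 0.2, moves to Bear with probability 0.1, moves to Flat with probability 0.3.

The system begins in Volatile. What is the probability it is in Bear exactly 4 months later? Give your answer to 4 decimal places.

0.1908

Propagate the distribution vector 4 months from Volatile.
After 0 months: (0.0000, 0.0000, 0.0000, 1.0000)
After 1 month: (0.2000, 0.3000, 0.1000, 0.4000)
After 2 months: (0.2900, 0.2300, 0.1900, 0.2900)
After 3 months: (0.2940, 0.2100, 0.1940, 0.3020)
After 4 months: (0.2908, 0.2108, 0.1908, 0.3076)
P(in Bear after 4 months) = 0.1908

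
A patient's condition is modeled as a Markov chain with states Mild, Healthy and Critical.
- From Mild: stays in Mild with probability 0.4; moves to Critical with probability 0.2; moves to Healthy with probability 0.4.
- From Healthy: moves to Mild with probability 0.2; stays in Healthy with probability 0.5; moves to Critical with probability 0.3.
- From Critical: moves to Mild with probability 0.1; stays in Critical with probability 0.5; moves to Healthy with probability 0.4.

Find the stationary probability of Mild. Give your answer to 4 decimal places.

0.2063

Let the stationary distribution be π with π = πP and π_1 + π_2 + π_3 = 1.
π_1 = 0.4·π_1 + 0.2·π_2 + 0.1·π_3
π_2 = 0.4·π_1 + 0.5·π_2 + 0.4·π_3
Solving with the normalization constraint gives π = (0.2063, 0.4444, 0.3492).
So the stationary probability of Mild is 0.2063.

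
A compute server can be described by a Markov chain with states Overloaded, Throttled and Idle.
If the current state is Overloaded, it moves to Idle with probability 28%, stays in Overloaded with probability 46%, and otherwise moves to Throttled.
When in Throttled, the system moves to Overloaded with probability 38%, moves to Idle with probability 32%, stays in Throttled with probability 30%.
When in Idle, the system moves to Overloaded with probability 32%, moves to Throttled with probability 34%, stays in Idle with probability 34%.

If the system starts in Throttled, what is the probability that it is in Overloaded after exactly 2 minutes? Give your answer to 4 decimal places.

0.3912

Sum over the intermediate state after 1 minute:
P = P(Throttled→Overloaded)·P(Overloaded→Overloaded) + P(Throttled→Throttled)·P(Throttled→Overloaded) + P(Throttled→Idle)·P(Idle→Overloaded)
  = 0.38×0.46 + 0.3×0.38 + 0.32×0.32
  = 0.1748 + 0.1140 + 0.1024 = 0.3912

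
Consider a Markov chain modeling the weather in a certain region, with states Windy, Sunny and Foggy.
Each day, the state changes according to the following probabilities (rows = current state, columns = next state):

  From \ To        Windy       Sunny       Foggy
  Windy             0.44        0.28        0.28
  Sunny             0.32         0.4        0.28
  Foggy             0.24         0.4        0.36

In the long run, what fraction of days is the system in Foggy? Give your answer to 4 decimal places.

Let the stationary distribution be π with π = πP and π_1 + π_2 + π_3 = 1.
π_1 = 0.44·π_1 + 0.32·π_2 + 0.24·π_3
π_2 = 0.28·π_1 + 0.4·π_2 + 0.4·π_3
Solving with the normalization constraint gives π = (0.3360, 0.3597, 0.3043).
So the stationary probability of Foggy is 0.3043.

0.3043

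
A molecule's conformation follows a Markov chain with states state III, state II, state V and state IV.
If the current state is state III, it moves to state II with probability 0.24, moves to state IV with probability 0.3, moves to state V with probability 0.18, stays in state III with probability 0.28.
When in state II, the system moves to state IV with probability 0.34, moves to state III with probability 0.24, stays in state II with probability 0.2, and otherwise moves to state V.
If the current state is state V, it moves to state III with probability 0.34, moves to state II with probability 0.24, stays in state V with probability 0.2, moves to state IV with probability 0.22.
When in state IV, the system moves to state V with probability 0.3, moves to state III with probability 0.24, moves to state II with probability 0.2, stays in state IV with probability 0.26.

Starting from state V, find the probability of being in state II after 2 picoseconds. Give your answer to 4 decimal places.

Propagate the distribution vector 2 picoseconds from state V.
After 0 picoseconds: (0.0000, 0.0000, 1.0000, 0.0000)
After 1 picosecond: (0.3400, 0.2400, 0.2000, 0.2200)
After 2 picoseconds: (0.2736, 0.2216, 0.2200, 0.2848)
P(in state II after 2 picoseconds) = 0.2216

0.2216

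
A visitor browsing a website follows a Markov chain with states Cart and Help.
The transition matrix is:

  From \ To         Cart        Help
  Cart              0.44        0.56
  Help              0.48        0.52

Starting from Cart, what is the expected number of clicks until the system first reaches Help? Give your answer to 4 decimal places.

1.7857

Let t(s) be the expected number of clicks to first reach Help from state s, with t(Help) = 0. Conditioning on the first click:
t(Cart) = 1 + 0.44·t(Cart)
Solving: t(Cart) = 1.7857.
Expected clicks from Cart to Help: 1.7857.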